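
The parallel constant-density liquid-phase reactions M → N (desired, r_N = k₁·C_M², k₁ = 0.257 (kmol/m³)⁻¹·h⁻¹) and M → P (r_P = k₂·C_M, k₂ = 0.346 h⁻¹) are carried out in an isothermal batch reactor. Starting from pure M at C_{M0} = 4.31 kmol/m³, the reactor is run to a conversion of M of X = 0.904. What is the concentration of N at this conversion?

C_M = C_{M0}(1−X) = 0.4138 kmol/m³.
Along a PFR/batch, dC_P/dC_M = −r_P/(r_N+r_P) = −k₂/(k₂+k₁·C_M).
Integrating from C_{M0} to C_M: C_P = (0.346/0.257)·ln[(0.346+0.257·4.31)/(0.346+0.257·0.414)] = 1.346·ln(1.454/0.4523) = 1.572 kmol/m³.
Then C_N = (C_{M0}−C_M) − C_P = 3.896 − 1.572 = 2.325 kmol/m³.

2.32 kmol/m³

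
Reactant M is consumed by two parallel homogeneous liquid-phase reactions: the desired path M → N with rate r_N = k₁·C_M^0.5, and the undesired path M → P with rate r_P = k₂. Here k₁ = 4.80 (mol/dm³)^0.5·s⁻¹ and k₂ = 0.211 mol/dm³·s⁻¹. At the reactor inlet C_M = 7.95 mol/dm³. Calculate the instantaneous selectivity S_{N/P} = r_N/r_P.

S_{N/P} = r_N/r_P = (k₁·C_M^0.5)/(k₂) = (k₁/k₂)·C_M^0.5.
= (4.80×7.950^0.5) / (0.211) = 13.53/0.2110 = 64.1.

64.1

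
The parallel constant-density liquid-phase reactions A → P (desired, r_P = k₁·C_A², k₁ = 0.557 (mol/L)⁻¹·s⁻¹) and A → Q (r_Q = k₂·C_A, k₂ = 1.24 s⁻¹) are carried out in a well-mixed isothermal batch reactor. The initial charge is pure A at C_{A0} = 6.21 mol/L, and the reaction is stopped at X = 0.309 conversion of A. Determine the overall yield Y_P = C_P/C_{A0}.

C_A = C_{A0}(1−X) = 4.291 mol/L.
Along a PFR/batch, dC_Q/dC_A = −r_Q/(r_P+r_Q) = −k₂/(k₂+k₁·C_A).
Integrating from C_{A0} to C_A: C_Q = (1.24/0.557)·ln[(1.24+0.557·6.21)/(1.24+0.557·4.29)] = 2.226·ln(4.699/3.630) = 0.5745 mol/L.
Then C_P = (C_{A0}−C_A) − C_Q = 1.919 − 0.5745 = 1.344 mol/L.
Y_P = C_P/C_{A0} = 1.344/6.21 = 0.216.

0.216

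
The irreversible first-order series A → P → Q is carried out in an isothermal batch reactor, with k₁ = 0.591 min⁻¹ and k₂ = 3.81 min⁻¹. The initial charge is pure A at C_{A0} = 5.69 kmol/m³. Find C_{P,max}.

Evaluating C_P at t_opt = ln(k₂/k₁)/(k₂−k₁) gives C_{P,max}/C_{A0} = (k₁/k₂)^[k₂/(k₂−k₁)].
= (0.591/3.81)^(3.81/(3.81−0.591)) = (0.1551)^(1.184) = 0.1102.
C_{P,max} = 0.1102×5.69 = 0.627 kmol/m³.

0.627 kmol/m³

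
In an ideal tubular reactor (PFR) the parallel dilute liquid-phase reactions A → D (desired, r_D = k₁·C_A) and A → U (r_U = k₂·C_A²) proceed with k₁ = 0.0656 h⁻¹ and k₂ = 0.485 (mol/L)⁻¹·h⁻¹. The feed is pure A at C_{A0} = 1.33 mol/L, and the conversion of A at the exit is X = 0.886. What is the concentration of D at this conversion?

0.221 mol/L

C_A = C_{A0}(1−X) = 0.1516 mol/L.
Along a PFR/batch, dC_D/dC_A = −r_D/(r_D+r_U) = −k₁/(k₁+k₂·C_A).
Integrating from C_{A0} to C_A: C_D = (0.0656/0.485)·ln[(0.0656+0.485·1.33)/(0.0656+0.485·0.152)] = 0.1353·ln(0.7107/0.1391) = 0.2206 mol/L.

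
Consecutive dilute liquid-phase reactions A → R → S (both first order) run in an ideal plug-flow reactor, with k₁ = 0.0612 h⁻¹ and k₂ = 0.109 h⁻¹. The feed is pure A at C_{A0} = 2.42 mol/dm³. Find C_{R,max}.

Evaluating C_R at τ_opt = ln(k₂/k₁)/(k₂−k₁) gives C_{R,max}/C_{A0} = (k₁/k₂)^[k₂/(k₂−k₁)].
= (0.0612/0.109)^(0.109/(0.109−0.0612)) = (0.5615)^(2.280) = 0.2681.
C_{R,max} = 0.2681×2.42 = 0.649 mol/dm³.

0.649 mol/dm³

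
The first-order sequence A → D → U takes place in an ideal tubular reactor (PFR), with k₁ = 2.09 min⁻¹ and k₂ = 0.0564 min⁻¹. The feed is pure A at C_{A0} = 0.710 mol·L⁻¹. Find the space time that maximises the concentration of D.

1.78 min

Setting dC_D/dτ = 0 gives τ_opt = ln(k₂/k₁)/(k₂−k₁).
= ln(0.0564/2.09)/(0.0564−2.09) = ln(0.02699)/-2.034 = -3.612/-2.034 = 1.78 min.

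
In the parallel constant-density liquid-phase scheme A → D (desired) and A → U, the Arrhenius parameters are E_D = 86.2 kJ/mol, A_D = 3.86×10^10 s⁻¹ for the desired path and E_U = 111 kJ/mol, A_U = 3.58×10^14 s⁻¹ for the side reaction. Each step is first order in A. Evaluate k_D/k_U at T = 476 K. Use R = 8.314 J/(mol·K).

0.0568

k_D/k_U = (A_D/A_U)·exp[−(E_D−E_U)/(RT)] = (A_D/A_U)·exp[(E_U−E_D)/(RT)].
(E_U−E_D)/(RT) = (111−86.2)×10³/(8.314×476) = 24800/3957 = 6.267.
k_D/k_U = (3.86×10^10/3.58×10^14)·exp(6.267) = 1.078×10^-4 × 526.7 = 0.0568.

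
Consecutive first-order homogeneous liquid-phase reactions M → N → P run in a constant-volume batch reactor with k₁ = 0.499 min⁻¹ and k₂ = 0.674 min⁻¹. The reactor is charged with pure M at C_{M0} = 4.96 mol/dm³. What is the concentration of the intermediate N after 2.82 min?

1.35 mol/dm³

Solving the coupled first-order balances gives C_N(t) = [k₁/(k₂−k₁)]·C_{M0}·(e^(−k₁t) − e^(−k₂t)).
e^(−k₁t) = e^(−0.499×2.82) = e^(−1.407) = 0.2448; e^(−k₂t) = e^(−1.901) = 0.1495.
C_N = 0.499×4.96/(0.674−0.499) × (0.2448−0.1495) = 14.14×0.09537 = 1.349 mol/dm³.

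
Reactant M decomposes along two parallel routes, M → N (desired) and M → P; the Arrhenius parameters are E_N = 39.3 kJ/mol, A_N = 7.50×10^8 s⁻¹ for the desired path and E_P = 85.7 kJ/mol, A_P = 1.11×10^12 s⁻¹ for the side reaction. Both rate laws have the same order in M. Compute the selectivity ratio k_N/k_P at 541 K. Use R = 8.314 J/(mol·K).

20.4

Since both paths have the same order in M, the concentration cancels and S_{N/P} = k_N/k_P = (A_N/A_P)·exp[(E_P−E_N)/(RT)].
(E_P−E_N)/(RT) = (85.7−39.3)×10³/(8.314×541) = 46400/4498 = 10.32.
k_N/k_P = (7.50×10^8/1.11×10^12)·exp(10.32) = 6.757×10^-4 × 30212 = 20.4.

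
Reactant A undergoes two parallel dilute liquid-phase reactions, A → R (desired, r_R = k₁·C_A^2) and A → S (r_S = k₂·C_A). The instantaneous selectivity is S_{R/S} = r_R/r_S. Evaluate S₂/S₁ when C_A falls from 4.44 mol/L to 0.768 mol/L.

0.173

S_{R/S} = (k₁/k₂)·C_A, so S₂/S₁ = (C_{A,2}/C_{A,1}).
= 0.768/4.44 = 0.173.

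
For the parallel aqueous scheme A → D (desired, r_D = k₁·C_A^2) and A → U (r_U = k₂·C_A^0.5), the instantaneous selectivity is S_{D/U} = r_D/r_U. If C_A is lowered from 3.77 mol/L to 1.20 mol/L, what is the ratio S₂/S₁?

0.180

S_{D/U} = (k₁/k₂)·C_A^1.5, so S₂/S₁ = (C_{A,2}/C_{A,1})^1.5.
= (1.20/3.77)^1.5 = (0.3183)^1.5 = 0.180.
Selectivity toward D falls as C_A falls — high-concentration operation is favoured.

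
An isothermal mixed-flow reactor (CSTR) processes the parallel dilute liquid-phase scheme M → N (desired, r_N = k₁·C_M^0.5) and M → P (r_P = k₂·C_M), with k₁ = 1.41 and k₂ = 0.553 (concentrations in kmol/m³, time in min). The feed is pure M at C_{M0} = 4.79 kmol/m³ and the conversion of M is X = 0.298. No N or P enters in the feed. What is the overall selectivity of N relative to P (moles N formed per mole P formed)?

1.39

Exit C_M = C_{M0}(1−X) = 4.79×0.702 = 3.363 kmol/m³.
In a CSTR the entire volume is at exit conditions, so r_N = 1.41×3.363^0.5 = 2.586 and r_P = 0.553×3.363 = 1.860.
Overall selectivity = C_N/C_P = r_Nτ/(r_Pτ) = r_N/r_P = 1.39.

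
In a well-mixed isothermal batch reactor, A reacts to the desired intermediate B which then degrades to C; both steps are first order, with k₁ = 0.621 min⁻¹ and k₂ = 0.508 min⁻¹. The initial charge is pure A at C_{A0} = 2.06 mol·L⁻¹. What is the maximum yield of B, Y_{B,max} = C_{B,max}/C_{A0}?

0.405

Evaluating C_B at t_opt = ln(k₂/k₁)/(k₂−k₁) gives C_{B,max}/C_{A0} = (k₁/k₂)^[k₂/(k₂−k₁)].
= (0.621/0.508)^(0.508/(0.508−0.621)) = (1.222)^(-4.496) = 0.4054.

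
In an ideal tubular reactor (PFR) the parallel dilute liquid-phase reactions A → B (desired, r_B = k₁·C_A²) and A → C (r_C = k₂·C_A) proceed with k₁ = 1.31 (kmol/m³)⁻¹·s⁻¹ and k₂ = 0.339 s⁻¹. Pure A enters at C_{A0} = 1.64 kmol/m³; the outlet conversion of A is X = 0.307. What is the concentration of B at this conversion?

0.424 kmol/m³

C_A = C_{A0}(1−X) = 1.137 kmol/m³.
Along a PFR/batch, dC_C/dC_A = −r_C/(r_B+r_C) = −k₂/(k₂+k₁·C_A).
Integrating from C_{A0} to C_A: C_C = (0.339/1.31)·ln[(0.339+1.31·1.64)/(0.339+1.31·1.14)] = 0.2588·ln(2.487/1.828) = 0.07973 kmol/m³.
Then C_B = (C_{A0}−C_A) − C_C = 0.5035 − 0.07973 = 0.4237 kmol/m³.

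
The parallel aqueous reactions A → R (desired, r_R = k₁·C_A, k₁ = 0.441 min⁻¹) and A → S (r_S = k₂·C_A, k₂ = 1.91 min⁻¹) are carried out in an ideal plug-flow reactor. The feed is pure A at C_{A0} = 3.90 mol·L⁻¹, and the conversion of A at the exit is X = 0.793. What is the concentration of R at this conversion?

C_A = C_{A0}(1−X) = 0.8073 mol·L⁻¹.
Both paths are first order in A, so the instantaneous fraction to R is constant: dC_R/d(−C_A) = k₁/(k₁+k₂) = 0.1876.
C_R = 0.1876·(C_{A0}−C_A) = 0.1876×3.093 = 0.580 mol·L⁻¹.

0.580 mol·L⁻¹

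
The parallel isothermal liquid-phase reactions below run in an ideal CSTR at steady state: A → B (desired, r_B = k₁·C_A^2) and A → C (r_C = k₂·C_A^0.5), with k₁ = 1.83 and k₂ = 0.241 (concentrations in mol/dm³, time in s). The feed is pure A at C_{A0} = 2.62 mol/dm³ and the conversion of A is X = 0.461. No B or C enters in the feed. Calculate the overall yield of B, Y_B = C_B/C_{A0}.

0.427

Exit C_A = C_{A0}(1−X) = 2.62×0.539 = 1.412 mol/dm³.
Rates in a CSTR are evaluated at the outlet concentration: r_B = 1.83×1.412^2 = 3.649, r_C = 0.241×1.412^0.5 = 0.2864.
Fraction of consumed A going to B: r_B/(r_B+r_C) = 0.9272.
C_B = 0.9272·C_{A0}·X = 0.9272×2.62×0.461 = 1.12 mol/dm³; Y_B = C_B/C_{A0} = 0.427.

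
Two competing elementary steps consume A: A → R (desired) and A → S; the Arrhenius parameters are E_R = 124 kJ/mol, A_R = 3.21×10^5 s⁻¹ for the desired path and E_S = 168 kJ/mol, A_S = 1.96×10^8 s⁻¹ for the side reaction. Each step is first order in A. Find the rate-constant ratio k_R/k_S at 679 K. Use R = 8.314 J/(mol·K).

k_R/k_S = (A_R/A_S)·exp[−(E_R−E_S)/(RT)] = (A_R/A_S)·exp[(E_S−E_R)/(RT)].
(E_S−E_R)/(RT) = (168−124)×10³/(8.314×679) = 44000/5645 = 7.794.
k_R/k_S = (3.21×10^5/1.96×10^8)·exp(7.794) = 0.001638 × 2427 = 3.97.

3.97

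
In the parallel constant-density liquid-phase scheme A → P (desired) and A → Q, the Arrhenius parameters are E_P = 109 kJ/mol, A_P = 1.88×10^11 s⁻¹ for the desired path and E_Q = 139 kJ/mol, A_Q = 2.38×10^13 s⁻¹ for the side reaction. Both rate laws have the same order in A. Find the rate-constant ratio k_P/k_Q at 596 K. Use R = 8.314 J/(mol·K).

3.36

k_P/k_Q = (A_P/A_Q)·exp[−(E_P−E_Q)/(RT)] = (A_P/A_Q)·exp[(E_Q−E_P)/(RT)].
(E_Q−E_P)/(RT) = (139−109)×10³/(8.314×596) = 30000/4955 = 6.054.
k_P/k_Q = (1.88×10^11/2.38×10^13)·exp(6.054) = 0.007899 × 425.9 = 3.36.
Since E_P < E_Q, lowering the temperature improves selectivity toward P.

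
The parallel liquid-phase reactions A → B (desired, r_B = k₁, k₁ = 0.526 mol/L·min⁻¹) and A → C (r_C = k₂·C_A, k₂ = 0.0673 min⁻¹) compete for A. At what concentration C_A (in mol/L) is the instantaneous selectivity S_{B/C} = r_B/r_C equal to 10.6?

S_{B/C} = (k₁/k₂)·C_A⁻¹ ⇒ C_A = (S·k₂/k₁)^(-1).
= (10.6×0.0673/0.526)^(-1) = (1.356)^(-1) = 0.737 mol/L.

0.737 mol/L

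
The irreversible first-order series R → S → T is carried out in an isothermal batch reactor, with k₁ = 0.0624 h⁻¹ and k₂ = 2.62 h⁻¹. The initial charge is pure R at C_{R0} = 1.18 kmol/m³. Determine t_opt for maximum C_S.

The intermediate peaks when r₁ = r₂, i.e. k₁e^(−k₁t) = k₂e^(−k₂t), giving t_opt = ln(k₂/k₁)/(k₂−k₁).
= ln(2.62/0.0624)/(2.62−0.0624) = ln(41.99)/2.558 = 3.737/2.558 = 1.46 h.

1.46 h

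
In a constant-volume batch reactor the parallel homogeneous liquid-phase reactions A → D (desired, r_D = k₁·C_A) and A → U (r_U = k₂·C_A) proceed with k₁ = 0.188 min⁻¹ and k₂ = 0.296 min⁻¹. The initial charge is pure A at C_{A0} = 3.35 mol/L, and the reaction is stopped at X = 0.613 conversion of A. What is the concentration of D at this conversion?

C_A = C_{A0}(1−X) = 1.296 mol/L.
Both paths are first order in A, so the instantaneous fraction to D is constant: dC_D/d(−C_A) = k₁/(k₁+k₂) = 0.3884.
C_D = 0.3884·(C_{A0}−C_A) = 0.3884×2.054 = 0.798 mol/L.

0.798 mol/L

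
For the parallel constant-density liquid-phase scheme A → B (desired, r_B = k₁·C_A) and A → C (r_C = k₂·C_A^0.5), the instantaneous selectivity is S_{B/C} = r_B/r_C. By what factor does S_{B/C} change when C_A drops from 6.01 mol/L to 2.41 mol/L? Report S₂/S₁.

0.633

S_{B/C} = (k₁/k₂)·C_A^0.5, so S₂/S₁ = (C_{A,2}/C_{A,1})^0.5.
= (2.41/6.01)^0.5 = (0.4010)^0.5 = 0.633.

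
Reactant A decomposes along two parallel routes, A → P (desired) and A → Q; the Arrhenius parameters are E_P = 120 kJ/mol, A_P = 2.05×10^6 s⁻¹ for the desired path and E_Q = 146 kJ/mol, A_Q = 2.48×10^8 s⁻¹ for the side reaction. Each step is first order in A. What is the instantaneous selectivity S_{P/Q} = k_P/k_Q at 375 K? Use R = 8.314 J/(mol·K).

Since both paths have the same order in A, the concentration cancels and S_{P/Q} = k_P/k_Q = (A_P/A_Q)·exp[(E_Q−E_P)/(RT)].
(E_Q−E_P)/(RT) = (146−120)×10³/(8.314×375) = 26000/3118 = 8.339.
k_P/k_Q = (2.05×10^6/2.48×10^8)·exp(8.339) = 0.008266 × 4185 = 34.6.

34.6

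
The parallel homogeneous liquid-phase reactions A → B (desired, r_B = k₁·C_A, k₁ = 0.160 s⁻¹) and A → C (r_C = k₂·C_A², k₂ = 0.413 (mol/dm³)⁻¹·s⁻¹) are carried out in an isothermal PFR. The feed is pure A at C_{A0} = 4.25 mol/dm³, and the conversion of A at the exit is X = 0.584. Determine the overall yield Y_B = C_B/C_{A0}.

C_A = C_{A0}(1−X) = 1.768 mol/dm³.
Along a PFR/batch, dC_B/dC_A = −r_B/(r_B+r_C) = −k₁/(k₁+k₂·C_A).
Integrating from C_{A0} to C_A: C_B = (0.160/0.413)·ln[(0.160+0.413·4.25)/(0.160+0.413·1.77)] = 0.3874·ln(1.915/0.8902) = 0.2968 mol/dm³.
Y_B = C_B/C_{A0} = 0.2968/4.25 = 0.0698.

0.0698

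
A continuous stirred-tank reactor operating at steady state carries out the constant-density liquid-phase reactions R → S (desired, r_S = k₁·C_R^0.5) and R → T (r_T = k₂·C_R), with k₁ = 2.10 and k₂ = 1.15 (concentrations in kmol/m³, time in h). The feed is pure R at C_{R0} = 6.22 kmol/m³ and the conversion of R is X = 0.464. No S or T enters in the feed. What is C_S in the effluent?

1.44 kmol/m³

Exit C_R = C_{R0}(1−X) = 6.22×0.536 = 3.334 kmol/m³.
A CSTR operates uniformly at the exit composition, giving r_S = 3.834 and r_T = 3.834 (each k·C_R^n at C_R = 3.334).
Fraction of consumed R going to S: r_S/(r_S+r_T) = 0.5000.
C_S = 0.5000·C_{R0}·X = 0.5000×6.22×0.464 = 1.44 kmol/m³.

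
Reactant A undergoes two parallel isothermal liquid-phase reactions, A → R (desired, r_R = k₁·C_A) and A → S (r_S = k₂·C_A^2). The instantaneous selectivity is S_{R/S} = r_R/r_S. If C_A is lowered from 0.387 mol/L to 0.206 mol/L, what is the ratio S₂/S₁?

1.88

S_{R/S} = (k₁/k₂)·C_A⁻¹, so S₂/S₁ = (C_{A,2}/C_{A,1})⁻¹.
= 0.387/0.206 = 1.88.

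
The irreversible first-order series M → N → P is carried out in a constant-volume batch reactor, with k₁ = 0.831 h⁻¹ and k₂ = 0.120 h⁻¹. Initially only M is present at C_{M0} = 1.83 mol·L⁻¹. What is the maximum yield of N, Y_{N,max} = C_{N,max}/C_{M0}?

0.721

Evaluating C_N at t_opt = ln(k₂/k₁)/(k₂−k₁) gives C_{N,max}/C_{M0} = (k₁/k₂)^[k₂/(k₂−k₁)].
= (0.831/0.120)^(0.120/(0.120−0.831)) = (6.925)^(-0.1688) = 0.7214.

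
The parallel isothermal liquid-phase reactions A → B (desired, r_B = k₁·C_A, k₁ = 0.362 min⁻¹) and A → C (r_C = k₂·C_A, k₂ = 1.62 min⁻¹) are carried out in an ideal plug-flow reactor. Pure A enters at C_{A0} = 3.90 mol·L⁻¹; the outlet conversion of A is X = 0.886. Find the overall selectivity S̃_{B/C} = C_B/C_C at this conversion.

0.223

C_A = C_{A0}(1−X) = 0.4446 mol·L⁻¹.
Both paths are first order in A, so the instantaneous fraction to B is constant: dC_B/d(−C_A) = k₁/(k₁+k₂) = 0.1826.
C_B = 0.1826·(C_{A0}−C_A) = 0.1826×3.455 = 0.631 mol·L⁻¹.
C_C = (C_{A0}−C_A)−C_B = 2.824 mol·L⁻¹; S̃_{B/C} = 0.6311/2.824 = 0.223.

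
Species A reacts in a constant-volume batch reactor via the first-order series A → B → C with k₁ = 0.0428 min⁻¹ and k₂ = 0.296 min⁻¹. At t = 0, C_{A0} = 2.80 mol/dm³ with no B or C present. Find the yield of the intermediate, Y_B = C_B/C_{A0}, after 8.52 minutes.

0.104

The intermediate concentration in a first-order A→B→C sequence is C_B = k₁C_{A0}(e^(−k₁t) − e^(−k₂t))/(k₂−k₁).
e^(−k₁t) = e^(−0.0428×8.52) = e^(−0.3647) = 0.6944; e^(−k₂t) = e^(−2.522) = 0.08031.
C_B = 0.0428×2.80/(0.296−0.0428) × (0.6944−0.08031) = 0.4733×0.6141 = 0.2907 mol/dm³.
Y_B = C_B/C_{A0} = 0.2907/2.80 = 0.104.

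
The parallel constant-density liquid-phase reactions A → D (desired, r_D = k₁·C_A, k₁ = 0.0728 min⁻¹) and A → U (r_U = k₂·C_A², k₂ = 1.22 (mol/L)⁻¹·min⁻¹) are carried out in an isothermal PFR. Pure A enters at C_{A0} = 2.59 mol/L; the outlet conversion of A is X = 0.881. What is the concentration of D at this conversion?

C_A = C_{A0}(1−X) = 0.3082 mol/L.
Along a PFR/batch, dC_D/dC_A = −r_D/(r_D+r_U) = −k₁/(k₁+k₂·C_A).
Integrating from C_{A0} to C_A: C_D = (0.0728/1.22)·ln[(0.0728+1.22·2.59)/(0.0728+1.22·0.308)] = 0.05967·ln(3.233/0.4488) = 0.1178 mol/L.

0.118 mol/L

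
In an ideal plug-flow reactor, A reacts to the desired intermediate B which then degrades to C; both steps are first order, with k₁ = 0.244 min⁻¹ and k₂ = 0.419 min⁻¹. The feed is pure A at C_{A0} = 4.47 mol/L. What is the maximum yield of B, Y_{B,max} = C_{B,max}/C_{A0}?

For a first-order series the maximum intermediate yield is C_{B,max}/C_{A0} = (k₁/k₂)^[k₂/(k₂−k₁)].
= (0.244/0.419)^(0.419/(0.419−0.244)) = (0.5823)^(2.394) = 0.2740.

0.274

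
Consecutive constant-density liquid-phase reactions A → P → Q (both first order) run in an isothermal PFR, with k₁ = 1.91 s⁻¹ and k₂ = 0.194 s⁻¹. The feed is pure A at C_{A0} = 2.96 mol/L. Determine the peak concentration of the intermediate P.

2.29 mol/L

At the optimum, C_{P,max}/C_{A0} = (k₁/k₂)^[k₂/(k₂−k₁)].
= (1.91/0.194)^(0.194/(0.194−1.91)) = (9.845)^(-0.1131) = 0.7722.
C_{P,max} = 0.7722×2.96 = 2.29 mol/L.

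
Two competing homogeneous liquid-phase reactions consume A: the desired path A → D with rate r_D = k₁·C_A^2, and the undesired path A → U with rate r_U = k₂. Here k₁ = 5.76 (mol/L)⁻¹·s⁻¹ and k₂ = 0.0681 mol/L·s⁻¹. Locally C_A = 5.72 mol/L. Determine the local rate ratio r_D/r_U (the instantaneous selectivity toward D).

S_{D/U} = r_D/r_U = (k₁·C_A^2)/(k₂) = (k₁/k₂)·C_A^2.
= (5.76×5.720^2) / (0.0681) = 188.5/0.06810 = 2767.
Since the desired path is higher order in A, keeping C_A high (PFR or concentrated feed) favours D.

2767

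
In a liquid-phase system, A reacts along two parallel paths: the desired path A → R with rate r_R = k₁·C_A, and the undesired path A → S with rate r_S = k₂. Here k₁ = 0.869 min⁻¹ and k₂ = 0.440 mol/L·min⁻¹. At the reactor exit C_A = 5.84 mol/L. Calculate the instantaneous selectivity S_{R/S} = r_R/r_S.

S_{R/S} = r_R/r_S = (k₁·C_A)/(k₂) = (k₁/k₂)·C_A.
= (0.869×5.840) / (0.440) = 5.075/0.4400 = 11.5.

11.5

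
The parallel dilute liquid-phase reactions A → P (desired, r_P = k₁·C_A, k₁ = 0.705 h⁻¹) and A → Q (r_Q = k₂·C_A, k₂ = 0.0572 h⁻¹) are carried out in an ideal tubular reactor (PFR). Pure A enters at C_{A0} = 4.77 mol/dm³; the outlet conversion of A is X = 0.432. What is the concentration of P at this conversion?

1.91 mol/dm³

C_A = C_{A0}(1−X) = 2.709 mol/dm³.
Both paths are first order in A, so the instantaneous fraction to P is constant: dC_P/d(−C_A) = k₁/(k₁+k₂) = 0.9250.
C_P = 0.9250·(C_{A0}−C_A) = 0.9250×2.061 = 1.91 mol/dm³.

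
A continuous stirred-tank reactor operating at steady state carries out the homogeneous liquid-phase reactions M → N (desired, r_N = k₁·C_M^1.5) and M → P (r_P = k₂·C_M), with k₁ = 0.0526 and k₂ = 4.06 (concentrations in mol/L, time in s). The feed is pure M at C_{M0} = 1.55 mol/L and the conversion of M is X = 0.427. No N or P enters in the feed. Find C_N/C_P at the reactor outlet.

0.0122

Exit C_M = C_{M0}(1−X) = 1.55×0.573 = 0.8881 mol/L.
In a CSTR the entire volume is at exit conditions, so r_N = 0.0526×0.8881^1.5 = 0.04403 and r_P = 4.06×0.8881 = 3.606.
Overall selectivity = C_N/C_P = r_Nτ/(r_Pτ) = r_N/r_P = 0.0122.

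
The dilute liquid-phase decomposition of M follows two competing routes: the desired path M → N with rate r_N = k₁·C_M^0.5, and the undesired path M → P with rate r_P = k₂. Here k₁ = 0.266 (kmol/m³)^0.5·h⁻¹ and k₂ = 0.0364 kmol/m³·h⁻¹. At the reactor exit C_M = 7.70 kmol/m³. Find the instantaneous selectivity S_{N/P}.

S_{N/P} = r_N/r_P = (k₁·C_M^0.5)/(k₂) = (k₁/k₂)·C_M^0.5.
= (0.266×7.700^0.5) / (0.0364) = 0.7381/0.03640 = 20.3.
Since the desired path is higher order in M, keeping C_M high (PFR or concentrated feed) favours N.

20.3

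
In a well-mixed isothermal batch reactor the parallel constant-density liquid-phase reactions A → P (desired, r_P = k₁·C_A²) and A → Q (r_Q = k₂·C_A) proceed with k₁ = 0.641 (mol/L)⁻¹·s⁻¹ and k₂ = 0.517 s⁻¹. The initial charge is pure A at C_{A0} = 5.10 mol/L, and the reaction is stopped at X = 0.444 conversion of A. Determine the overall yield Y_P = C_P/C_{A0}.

0.368

C_A = C_{A0}(1−X) = 2.836 mol/L.
Along a PFR/batch, dC_Q/dC_A = −r_Q/(r_P+r_Q) = −k₂/(k₂+k₁·C_A).
Integrating from C_{A0} to C_A: C_Q = (0.517/0.641)·ln[(0.517+0.641·5.10)/(0.517+0.641·2.84)] = 0.8066·ln(3.786/2.335) = 0.3900 mol/L.
Then C_P = (C_{A0}−C_A) − C_Q = 2.264 − 0.3900 = 1.874 mol/L.
Y_P = C_P/C_{A0} = 1.874/5.10 = 0.368.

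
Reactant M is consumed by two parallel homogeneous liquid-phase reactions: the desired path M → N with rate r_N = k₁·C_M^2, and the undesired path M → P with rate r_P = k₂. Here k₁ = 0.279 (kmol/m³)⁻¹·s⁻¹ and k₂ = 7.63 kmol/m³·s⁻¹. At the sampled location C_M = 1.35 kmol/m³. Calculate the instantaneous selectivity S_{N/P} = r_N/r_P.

S_{N/P} = r_N/r_P = (k₁·C_M^2)/(k₂) = (k₁/k₂)·C_M^2.
= (0.279×1.350^2) / (7.63) = 0.5085/7.630 = 0.0666.
Since the desired path is higher order in M, keeping C_M high (PFR or concentrated feed) favours N.

0.0666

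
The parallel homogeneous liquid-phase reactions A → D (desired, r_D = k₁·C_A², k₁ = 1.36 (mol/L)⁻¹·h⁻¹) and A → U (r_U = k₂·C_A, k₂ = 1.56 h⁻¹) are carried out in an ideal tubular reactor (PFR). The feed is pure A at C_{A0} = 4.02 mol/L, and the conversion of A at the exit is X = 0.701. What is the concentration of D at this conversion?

1.91 mol/L

C_A = C_{A0}(1−X) = 1.202 mol/L.
Along a PFR/batch, dC_U/dC_A = −r_U/(r_D+r_U) = −k₂/(k₂+k₁·C_A).
Integrating from C_{A0} to C_A: C_U = (1.56/1.36)·ln[(1.56+1.36·4.02)/(1.56+1.36·1.20)] = 1.147·ln(7.027/3.195) = 0.9042 mol/L.
Then C_D = (C_{A0}−C_A) − C_U = 2.818 − 0.9042 = 1.914 mol/L.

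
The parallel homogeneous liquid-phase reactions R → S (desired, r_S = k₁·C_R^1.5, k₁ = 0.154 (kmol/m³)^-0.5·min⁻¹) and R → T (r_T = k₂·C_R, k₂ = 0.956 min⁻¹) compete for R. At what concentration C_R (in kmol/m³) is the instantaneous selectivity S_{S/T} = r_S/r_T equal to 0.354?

S_{S/T} = (k₁/k₂)·C_R^0.5 ⇒ C_R = (S·k₂/k₁)^(2).
= (0.354×0.956/0.154)^(2) = (2.198)^(2) = 4.83 kmol/m³.

4.83 kmol/m³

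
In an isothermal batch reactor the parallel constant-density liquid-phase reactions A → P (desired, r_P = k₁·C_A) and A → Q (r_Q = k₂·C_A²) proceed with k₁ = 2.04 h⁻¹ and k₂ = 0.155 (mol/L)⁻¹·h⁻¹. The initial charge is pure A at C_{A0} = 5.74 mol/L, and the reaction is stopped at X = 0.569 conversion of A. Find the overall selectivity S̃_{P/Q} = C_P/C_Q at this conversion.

3.25

C_A = C_{A0}(1−X) = 2.474 mol/L.
Along a PFR/batch, dC_P/dC_A = −r_P/(r_P+r_Q) = −k₁/(k₁+k₂·C_A).
Integrating from C_{A0} to C_A: C_P = (2.04/0.155)·ln[(2.04+0.155·5.74)/(2.04+0.155·2.47)] = 13.16·ln(2.930/2.423) = 2.497 mol/L.
C_Q = (C_{A0}−C_A)−C_P = 0.7693 mol/L; S̃_{P/Q} = 2.497/0.7693 = 3.25.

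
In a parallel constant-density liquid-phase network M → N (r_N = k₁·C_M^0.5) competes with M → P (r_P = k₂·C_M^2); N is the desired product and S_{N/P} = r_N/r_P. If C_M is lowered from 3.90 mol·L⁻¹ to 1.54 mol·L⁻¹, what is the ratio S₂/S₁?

4.03

S_{N/P} = (k₁/k₂)·C_M^-1.5, so S₂/S₁ = (C_{M,2}/C_{M,1})^-1.5.
= (1.54/3.90)^(-1.5) = (0.3949)^(-1.5) = 4.03.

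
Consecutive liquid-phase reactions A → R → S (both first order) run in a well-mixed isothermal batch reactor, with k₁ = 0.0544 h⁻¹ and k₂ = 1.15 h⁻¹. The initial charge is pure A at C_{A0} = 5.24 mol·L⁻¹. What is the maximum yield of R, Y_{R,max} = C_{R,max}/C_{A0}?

For a first-order series the maximum intermediate yield is C_{R,max}/C_{A0} = (k₁/k₂)^[k₂/(k₂−k₁)].
= (0.0544/1.15)^(1.15/(1.15−0.0544)) = (0.04730)^(1.050) = 0.04065.

0.0407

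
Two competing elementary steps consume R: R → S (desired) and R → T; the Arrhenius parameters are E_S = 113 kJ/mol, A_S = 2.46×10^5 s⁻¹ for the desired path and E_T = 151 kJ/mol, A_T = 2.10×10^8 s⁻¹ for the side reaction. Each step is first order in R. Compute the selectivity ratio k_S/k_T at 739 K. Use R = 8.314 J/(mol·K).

0.569

With equal orders, S_{S/T} = k_S/k_T = (A_S/A_T)·exp[(E_T−E_S)/(RT)].
(E_T−E_S)/(RT) = (151−113)×10³/(8.314×739) = 38000/6144 = 6.185.
k_S/k_T = (2.46×10^5/2.10×10^8)·exp(6.185) = 0.001171 × 485.3 = 0.569.
Since E_S < E_T, lowering the temperature improves selectivity toward S.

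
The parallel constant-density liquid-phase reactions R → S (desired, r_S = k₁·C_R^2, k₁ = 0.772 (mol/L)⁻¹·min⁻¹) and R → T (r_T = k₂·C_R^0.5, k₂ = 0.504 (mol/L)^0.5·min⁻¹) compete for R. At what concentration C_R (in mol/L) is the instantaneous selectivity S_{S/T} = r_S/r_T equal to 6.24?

S_{S/T} = (k₁/k₂)·C_R^1.5 ⇒ C_R = (S·k₂/k₁)^(1/1.5).
= (6.24×0.504/0.772)^(0.6667) = (4.074)^(0.6667) = 2.55 mol/L.

2.55 mol/L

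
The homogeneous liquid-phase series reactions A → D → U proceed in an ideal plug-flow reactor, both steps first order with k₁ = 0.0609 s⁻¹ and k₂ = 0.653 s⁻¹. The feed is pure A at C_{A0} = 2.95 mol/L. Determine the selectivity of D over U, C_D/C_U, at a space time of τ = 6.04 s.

For first-order series with pure A initially, C_D(τ) = k₁C_{A0}/(k₂−k₁)·(e^(−k₁τ) − e^(−k₂τ)).
e^(−k₁τ) = e^(−0.0609×6.04) = e^(−0.3678) = 0.6922; e^(−k₂τ) = e^(−3.944) = 0.01937.
C_D = 0.0609×2.95/(0.653−0.0609) × (0.6922−0.01937) = 0.3034×0.6729 = 0.2042 mol/L.
C_A = C_{A0}e^(−k₁τ) = 2.042 mol/L, so C_U = C_{A0}−C_A−C_D = 0.7038 mol/L; C_D/C_U = 0.290.

0.290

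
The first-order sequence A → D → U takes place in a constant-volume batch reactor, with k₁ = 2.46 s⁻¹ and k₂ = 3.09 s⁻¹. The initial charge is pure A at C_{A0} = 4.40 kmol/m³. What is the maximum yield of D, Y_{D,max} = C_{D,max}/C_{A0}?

0.327

For a first-order series the maximum intermediate yield is C_{D,max}/C_{A0} = (k₁/k₂)^[k₂/(k₂−k₁)].
= (2.46/3.09)^(3.09/(3.09−2.46)) = (0.7961)^(4.905) = 0.3268.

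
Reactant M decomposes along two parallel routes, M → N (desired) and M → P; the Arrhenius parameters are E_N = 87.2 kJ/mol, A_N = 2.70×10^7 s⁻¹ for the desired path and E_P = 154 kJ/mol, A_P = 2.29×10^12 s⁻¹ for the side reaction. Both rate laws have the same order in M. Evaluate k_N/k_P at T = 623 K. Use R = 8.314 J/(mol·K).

Since both paths have the same order in M, the concentration cancels and S_{N/P} = k_N/k_P = (A_N/A_P)·exp[(E_P−E_N)/(RT)].
(E_P−E_N)/(RT) = (154−87.2)×10³/(8.314×623) = 66800/5180 = 12.90.
k_N/k_P = (2.70×10^7/2.29×10^12)·exp(12.90) = 1.179×10^-5 × 3.990×10^5 = 4.70.
Since E_N < E_P, lowering the temperature improves selectivity toward N.

4.70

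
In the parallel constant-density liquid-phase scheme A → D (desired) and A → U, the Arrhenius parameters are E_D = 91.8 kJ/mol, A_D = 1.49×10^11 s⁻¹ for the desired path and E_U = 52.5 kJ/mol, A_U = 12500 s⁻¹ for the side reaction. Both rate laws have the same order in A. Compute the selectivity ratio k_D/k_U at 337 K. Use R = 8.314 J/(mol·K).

9.65

Since both paths have the same order in A, the concentration cancels and S_{D/U} = k_D/k_U = (A_D/A_U)·exp[(E_U−E_D)/(RT)].
(E_U−E_D)/(RT) = (52.5−91.8)×10³/(8.314×337) = -39300/2802 = -14.03.
k_D/k_U = (1.49×10^11/12500)·exp(-14.03) = 1.192×10^7 × 8.097×10^-7 = 9.65.
Since E_D > E_U, raising the temperature improves selectivity toward D.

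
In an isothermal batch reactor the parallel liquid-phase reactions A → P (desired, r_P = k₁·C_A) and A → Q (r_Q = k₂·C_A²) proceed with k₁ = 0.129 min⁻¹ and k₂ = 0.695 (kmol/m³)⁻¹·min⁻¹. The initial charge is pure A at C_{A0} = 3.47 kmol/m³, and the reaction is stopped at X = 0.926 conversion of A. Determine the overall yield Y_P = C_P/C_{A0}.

C_A = C_{A0}(1−X) = 0.2568 kmol/m³.
Along a PFR/batch, dC_P/dC_A = −r_P/(r_P+r_Q) = −k₁/(k₁+k₂·C_A).
Integrating from C_{A0} to C_A: C_P = (0.129/0.695)·ln[(0.129+0.695·3.47)/(0.129+0.695·0.257)] = 0.1856·ln(2.541/0.3075) = 0.3920 kmol/m³.
Y_P = C_P/C_{A0} = 0.3920/3.47 = 0.113.

0.113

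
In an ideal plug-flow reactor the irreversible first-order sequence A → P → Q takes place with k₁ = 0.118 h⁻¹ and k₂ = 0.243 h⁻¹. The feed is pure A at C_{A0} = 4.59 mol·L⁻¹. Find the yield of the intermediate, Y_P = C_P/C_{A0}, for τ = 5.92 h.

Solving the coupled first-order balances gives C_P(τ) = [k₁/(k₂−k₁)]·C_{A0}·(e^(−k₁τ) − e^(−k₂τ)).
e^(−k₁τ) = e^(−0.118×5.92) = e^(−0.6986) = 0.4973; e^(−k₂τ) = e^(−1.439) = 0.2373.
C_P = 0.118×4.59/(0.243−0.118) × (0.4973−0.2373) = 4.333×0.2600 = 1.127 mol·L⁻¹.
Y_P = C_P/C_{A0} = 1.127/4.59 = 0.245.

0.245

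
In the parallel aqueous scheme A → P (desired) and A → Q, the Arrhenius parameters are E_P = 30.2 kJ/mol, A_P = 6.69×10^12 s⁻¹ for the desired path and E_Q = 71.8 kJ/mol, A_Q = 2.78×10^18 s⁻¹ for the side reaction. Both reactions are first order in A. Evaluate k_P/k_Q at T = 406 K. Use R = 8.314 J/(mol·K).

With equal orders, S_{P/Q} = k_P/k_Q = (A_P/A_Q)·exp[(E_Q−E_P)/(RT)].
(E_Q−E_P)/(RT) = (71.8−30.2)×10³/(8.314×406) = 41600/3375 = 12.32.
k_P/k_Q = (6.69×10^12/2.78×10^18)·exp(12.32) = 2.406×10^-6 × 2.251×10^5 = 0.542.
Since E_P < E_Q, lowering the temperature improves selectivity toward P.

0.542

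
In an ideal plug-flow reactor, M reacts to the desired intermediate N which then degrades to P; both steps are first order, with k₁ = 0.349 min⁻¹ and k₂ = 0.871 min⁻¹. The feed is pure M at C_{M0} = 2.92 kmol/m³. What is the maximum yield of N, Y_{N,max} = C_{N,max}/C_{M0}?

0.217

For a first-order series the maximum intermediate yield is C_{N,max}/C_{M0} = (k₁/k₂)^[k₂/(k₂−k₁)].
= (0.349/0.871)^(0.871/(0.871−0.349)) = (0.4007)^(1.669) = 0.2174.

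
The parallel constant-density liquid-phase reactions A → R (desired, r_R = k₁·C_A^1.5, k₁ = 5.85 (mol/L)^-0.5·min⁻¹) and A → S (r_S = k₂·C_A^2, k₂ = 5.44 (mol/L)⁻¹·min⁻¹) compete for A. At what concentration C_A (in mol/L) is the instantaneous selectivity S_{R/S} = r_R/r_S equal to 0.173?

38.6 mol/L

S_{R/S} = (k₁/k₂)·C_A^-0.5 ⇒ C_A = (S·k₂/k₁)^(-2).
= (0.173×5.44/5.85)^(-2) = (0.1609)^(-2) = 38.6 mol/L.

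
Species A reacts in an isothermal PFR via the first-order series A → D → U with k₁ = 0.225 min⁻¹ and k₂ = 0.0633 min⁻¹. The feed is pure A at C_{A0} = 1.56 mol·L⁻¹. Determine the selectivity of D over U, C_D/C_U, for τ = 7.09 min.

The intermediate concentration in a first-order A→B→C sequence is C_D = k₁C_{A0}(e^(−k₁τ) − e^(−k₂τ))/(k₂−k₁).
e^(−k₁τ) = e^(−0.225×7.09) = e^(−1.595) = 0.2029; e^(−k₂τ) = e^(−0.4488) = 0.6384.
C_D = 0.225×1.56/(0.0633−0.225) × (0.2029−0.6384) = (-2.171)×(-0.4355) = 0.9454 mol·L⁻¹.
C_A = C_{A0}e^(−k₁τ) = 0.3165 mol·L⁻¹, so C_U = C_{A0}−C_A−C_D = 0.2981 mol·L⁻¹; C_D/C_U = 3.17.

3.17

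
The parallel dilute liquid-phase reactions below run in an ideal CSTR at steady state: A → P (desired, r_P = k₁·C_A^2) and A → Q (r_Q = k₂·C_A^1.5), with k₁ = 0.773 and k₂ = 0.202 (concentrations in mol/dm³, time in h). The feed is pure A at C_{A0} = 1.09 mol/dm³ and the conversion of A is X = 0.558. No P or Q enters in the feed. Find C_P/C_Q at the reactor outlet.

Exit C_A = C_{A0}(1−X) = 1.09×0.442 = 0.4818 mol/dm³.
In a CSTR the entire volume is at exit conditions, so r_P = 0.773×0.4818^2 = 0.1794 and r_Q = 0.202×0.4818^1.5 = 0.06755.
Overall selectivity = C_P/C_Q = r_Pτ/(r_Qτ) = r_P/r_Q = 2.66.

2.66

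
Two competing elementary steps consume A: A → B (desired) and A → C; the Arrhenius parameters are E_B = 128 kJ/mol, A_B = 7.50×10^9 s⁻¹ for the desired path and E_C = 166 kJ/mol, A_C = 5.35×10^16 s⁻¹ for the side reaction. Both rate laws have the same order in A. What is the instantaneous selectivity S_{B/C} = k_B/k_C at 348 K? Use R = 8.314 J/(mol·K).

k_B/k_C = (A_B/A_C)·exp[−(E_B−E_C)/(RT)] = (A_B/A_C)·exp[(E_C−E_B)/(RT)].
(E_C−E_B)/(RT) = (166−128)×10³/(8.314×348) = 38000/2893 = 13.13.
k_B/k_C = (7.50×10^9/5.35×10^16)·exp(13.13) = 1.402×10^-7 × 5.058×10^5 = 0.0709.
Since E_B < E_C, lowering the temperature improves selectivity toward B.

0.0709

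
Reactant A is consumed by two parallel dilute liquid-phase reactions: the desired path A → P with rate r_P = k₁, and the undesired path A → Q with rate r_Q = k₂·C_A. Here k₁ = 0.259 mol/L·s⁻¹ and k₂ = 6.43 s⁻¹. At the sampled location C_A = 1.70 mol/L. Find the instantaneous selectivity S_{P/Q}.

0.0237

S_{P/Q} = r_P/r_Q = (k₁)/(k₂·C_A) = (k₁/k₂)·C_A⁻¹.
= (0.259) / (6.43×1.700) = 0.2590/10.93 = 0.0237.
The undesired path is higher order in A, so low C_A (CSTR or dilute feed) favours P.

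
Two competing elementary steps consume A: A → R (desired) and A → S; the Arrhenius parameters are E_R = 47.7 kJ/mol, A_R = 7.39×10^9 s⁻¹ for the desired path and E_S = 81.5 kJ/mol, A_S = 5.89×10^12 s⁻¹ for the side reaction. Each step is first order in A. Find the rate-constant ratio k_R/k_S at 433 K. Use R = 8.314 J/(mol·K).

15.0

With equal orders, S_{R/S} = k_R/k_S = (A_R/A_S)·exp[(E_S−E_R)/(RT)].
(E_S−E_R)/(RT) = (81.5−47.7)×10³/(8.314×433) = 33800/3600 = 9.389.
k_R/k_S = (7.39×10^9/5.89×10^12)·exp(9.389) = 0.001255 × 11956 = 15.0.
Since E_R < E_S, lowering the temperature improves selectivity toward R.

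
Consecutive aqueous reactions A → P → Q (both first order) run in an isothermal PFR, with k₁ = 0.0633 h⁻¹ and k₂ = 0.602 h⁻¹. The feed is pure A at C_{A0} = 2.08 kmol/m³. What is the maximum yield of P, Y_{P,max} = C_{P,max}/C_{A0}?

Evaluating C_P at τ_opt = ln(k₂/k₁)/(k₂−k₁) gives C_{P,max}/C_{A0} = (k₁/k₂)^[k₂/(k₂−k₁)].
= (0.0633/0.602)^(0.602/(0.602−0.0633)) = (0.1051)^(1.118) = 0.08070.

0.0807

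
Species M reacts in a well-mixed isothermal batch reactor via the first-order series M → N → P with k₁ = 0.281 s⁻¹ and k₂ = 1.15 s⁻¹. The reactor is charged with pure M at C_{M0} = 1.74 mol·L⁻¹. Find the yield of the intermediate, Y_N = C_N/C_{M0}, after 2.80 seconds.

Solving the coupled first-order balances gives C_N(t) = [k₁/(k₂−k₁)]·C_{M0}·(e^(−k₁t) − e^(−k₂t)).
e^(−k₁t) = e^(−0.281×2.80) = e^(−0.7868) = 0.4553; e^(−k₂t) = e^(−3.220) = 0.03996.
C_N = 0.281×1.74/(1.15−0.281) × (0.4553−0.03996) = 0.5626×0.4153 = 0.2337 mol·L⁻¹.
Y_N = C_N/C_{M0} = 0.2337/1.74 = 0.134.

0.134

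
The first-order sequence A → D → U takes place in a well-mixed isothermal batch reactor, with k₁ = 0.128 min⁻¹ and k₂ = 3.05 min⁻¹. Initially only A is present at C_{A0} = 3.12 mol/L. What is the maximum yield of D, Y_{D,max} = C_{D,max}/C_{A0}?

0.0365

For a first-order series the maximum intermediate yield is C_{D,max}/C_{A0} = (k₁/k₂)^[k₂/(k₂−k₁)].
= (0.128/3.05)^(3.05/(3.05−0.128)) = (0.04197)^(1.044) = 0.03652.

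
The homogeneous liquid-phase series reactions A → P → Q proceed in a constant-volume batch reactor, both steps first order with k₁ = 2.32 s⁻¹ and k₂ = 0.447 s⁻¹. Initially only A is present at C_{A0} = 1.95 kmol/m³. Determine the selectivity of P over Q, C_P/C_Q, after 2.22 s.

For first-order series with pure A initially, C_P(t) = k₁C_{A0}/(k₂−k₁)·(e^(−k₁t) − e^(−k₂t)).
e^(−k₁t) = e^(−2.32×2.22) = e^(−5.150) = 0.005797; e^(−k₂t) = e^(−0.9923) = 0.3707.
C_P = 2.32×1.95/(0.447−2.32) × (0.005797−0.3707) = (-2.415)×(-0.3649) = 0.8814 kmol/m³.
C_A = C_{A0}e^(−k₁t) = 0.01130 kmol/m³, so C_Q = C_{A0}−C_A−C_P = 1.057 kmol/m³; C_P/C_Q = 0.834.

0.834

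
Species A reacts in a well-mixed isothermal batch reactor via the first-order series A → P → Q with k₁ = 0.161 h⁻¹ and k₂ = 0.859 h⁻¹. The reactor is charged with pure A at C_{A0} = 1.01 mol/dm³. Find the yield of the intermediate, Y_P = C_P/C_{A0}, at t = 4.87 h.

The intermediate concentration in a first-order A→B→C sequence is C_P = k₁C_{A0}(e^(−k₁t) − e^(−k₂t))/(k₂−k₁).
e^(−k₁t) = e^(−0.161×4.87) = e^(−0.7841) = 0.4565; e^(−k₂t) = e^(−4.183) = 0.01525.
C_P = 0.161×1.01/(0.859−0.161) × (0.4565−0.01525) = 0.2330×0.4413 = 0.1028 mol/dm³.
Y_P = C_P/C_{A0} = 0.1028/1.01 = 0.102.

0.102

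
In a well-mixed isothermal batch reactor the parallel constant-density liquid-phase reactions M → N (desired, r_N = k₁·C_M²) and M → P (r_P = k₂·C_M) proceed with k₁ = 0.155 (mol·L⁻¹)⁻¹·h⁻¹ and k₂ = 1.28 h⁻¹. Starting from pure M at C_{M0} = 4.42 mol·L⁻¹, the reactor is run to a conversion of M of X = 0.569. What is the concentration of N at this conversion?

0.689 mol·L⁻¹

C_M = C_{M0}(1−X) = 1.905 mol·L⁻¹.
Along a PFR/batch, dC_P/dC_M = −r_P/(r_N+r_P) = −k₂/(k₂+k₁·C_M).
Integrating from C_{M0} to C_M: C_P = (1.28/0.155)·ln[(1.28+0.155·4.42)/(1.28+0.155·1.91)] = 8.258·ln(1.965/1.575) = 1.826 mol·L⁻¹.
Then C_N = (C_{M0}−C_M) − C_P = 2.515 − 1.826 = 0.6890 mol·L⁻¹.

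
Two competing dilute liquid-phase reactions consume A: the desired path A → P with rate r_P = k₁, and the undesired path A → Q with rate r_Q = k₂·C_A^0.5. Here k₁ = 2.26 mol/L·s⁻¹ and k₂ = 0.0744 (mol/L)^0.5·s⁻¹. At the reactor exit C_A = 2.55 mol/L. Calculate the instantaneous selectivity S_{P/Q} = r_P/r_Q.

S_{P/Q} = r_P/r_Q = (k₁)/(k₂·C_A^0.5) = (k₁/k₂)·C_A^-0.5.
= (2.26) / (0.0744×2.550^0.5) = 2.260/0.1188 = 19.0.

19.0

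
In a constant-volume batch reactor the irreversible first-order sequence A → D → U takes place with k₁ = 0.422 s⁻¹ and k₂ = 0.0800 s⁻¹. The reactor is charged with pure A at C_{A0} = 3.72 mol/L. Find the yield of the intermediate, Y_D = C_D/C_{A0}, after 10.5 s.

Solving the coupled first-order balances gives C_D(t) = [k₁/(k₂−k₁)]·C_{A0}·(e^(−k₁t) − e^(−k₂t)).
e^(−k₁t) = e^(−0.422×10.5) = e^(−4.431) = 0.01190; e^(−k₂t) = e^(−0.8400) = 0.4317.
C_D = 0.422×3.72/(0.0800−0.422) × (0.01190−0.4317) = (-4.590)×(-0.4198) = 1.927 mol/L.
Y_D = C_D/C_{A0} = 1.927/3.72 = 0.518.

0.518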